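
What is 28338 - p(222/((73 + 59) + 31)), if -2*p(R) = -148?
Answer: 28264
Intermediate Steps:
p(R) = 74 (p(R) = -½*(-148) = 74)
28338 - p(222/((73 + 59) + 31)) = 28338 - 1*74 = 28338 - 74 = 28264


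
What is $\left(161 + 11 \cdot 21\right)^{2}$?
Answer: $153664$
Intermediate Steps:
$\left(161 + 11 \cdot 21\right)^{2} = \left(161 + 231\right)^{2} = 392^{2} = 153664$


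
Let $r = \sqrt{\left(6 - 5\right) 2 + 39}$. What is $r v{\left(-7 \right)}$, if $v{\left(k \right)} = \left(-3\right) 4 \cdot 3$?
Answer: $- 36 \sqrt{41} \approx -230.51$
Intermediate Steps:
$v{\left(k \right)} = -36$ ($v{\left(k \right)} = \left(-12\right) 3 = -36$)
$r = \sqrt{41}$ ($r = \sqrt{1 \cdot 2 + 39} = \sqrt{2 + 39} = \sqrt{41} \approx 6.4031$)
$r v{\left(-7 \right)} = \sqrt{41} \left(-36\right) = - 36 \sqrt{41}$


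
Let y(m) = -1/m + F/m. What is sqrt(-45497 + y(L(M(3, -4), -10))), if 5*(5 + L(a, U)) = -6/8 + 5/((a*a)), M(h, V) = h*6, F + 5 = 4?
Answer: I*sqrt(790756630037)/4169 ≈ 213.3*I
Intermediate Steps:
F = -1 (F = -5 + 4 = -1)
M(h, V) = 6*h
L(a, U) = -103/20 + a**(-2) (L(a, U) = -5 + (-6/8 + 5/((a*a)))/5 = -5 + (-6*1/8 + 5/(a**2))/5 = -5 + (-3/4 + 5/a**2)/5 = -5 + (-3/20 + a**(-2)) = -103/20 + a**(-2))
y(m) = -2/m (y(m) = -1/m - 1/m = -2/m)
sqrt(-45497 + y(L(M(3, -4), -10))) = sqrt(-45497 - 2/(-103/20 + (6*3)**(-2))) = sqrt(-45497 - 2/(-103/20 + 18**(-2))) = sqrt(-45497 - 2/(-103/20 + 1/324)) = sqrt(-45497 - 2/(-4169/810)) = sqrt(-45497 - 2*(-810/4169)) = sqrt(-45497 + 1620/4169) = sqrt(-189675373/4169) = I*sqrt(790756630037)/4169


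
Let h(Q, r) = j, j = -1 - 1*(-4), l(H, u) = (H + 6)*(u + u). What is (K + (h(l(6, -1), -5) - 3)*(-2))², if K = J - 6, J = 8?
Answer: 4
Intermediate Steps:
l(H, u) = 2*u*(6 + H) (l(H, u) = (6 + H)*(2*u) = 2*u*(6 + H))
j = 3 (j = -1 + 4 = 3)
h(Q, r) = 3
K = 2 (K = 8 - 6 = 2)
(K + (h(l(6, -1), -5) - 3)*(-2))² = (2 + (3 - 3)*(-2))² = (2 + 0*(-2))² = (2 + 0)² = 2² = 4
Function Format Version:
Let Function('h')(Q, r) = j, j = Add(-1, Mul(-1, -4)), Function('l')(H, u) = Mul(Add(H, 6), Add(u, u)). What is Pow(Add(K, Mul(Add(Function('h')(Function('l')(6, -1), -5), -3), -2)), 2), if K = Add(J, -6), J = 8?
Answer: 4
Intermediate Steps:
Function('l')(H, u) = Mul(2, u, Add(6, H)) (Function('l')(H, u) = Mul(Add(6, H), Mul(2, u)) = Mul(2, u, Add(6, H)))
j = 3 (j = Add(-1, 4) = 3)
Function('h')(Q, r) = 3
K = 2 (K = Add(8, -6) = 2)
Pow(Add(K, Mul(Add(Function('h')(Function('l')(6, -1), -5), -3), -2)), 2) = Pow(Add(2, Mul(Add(3, -3), -2)), 2) = Pow(Add(2, Mul(0, -2)), 2) = Pow(Add(2, 0), 2) = Pow(2, 2) = 4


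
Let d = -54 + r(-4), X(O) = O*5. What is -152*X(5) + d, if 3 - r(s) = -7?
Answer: -3844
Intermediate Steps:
X(O) = 5*O
r(s) = 10 (r(s) = 3 - 1*(-7) = 3 + 7 = 10)
d = -44 (d = -54 + 10 = -44)
-152*X(5) + d = -760*5 - 44 = -152*25 - 44 = -3800 - 44 = -3844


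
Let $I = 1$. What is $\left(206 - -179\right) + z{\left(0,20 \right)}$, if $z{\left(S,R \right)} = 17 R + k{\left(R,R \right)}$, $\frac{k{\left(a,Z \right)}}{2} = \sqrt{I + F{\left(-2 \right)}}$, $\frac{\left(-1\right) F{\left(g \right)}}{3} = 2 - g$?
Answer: $725 + 2 i \sqrt{11} \approx 725.0 + 6.6332 i$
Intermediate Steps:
$F{\left(g \right)} = -6 + 3 g$ ($F{\left(g \right)} = - 3 \left(2 - g\right) = -6 + 3 g$)
$k{\left(a,Z \right)} = 2 i \sqrt{11}$ ($k{\left(a,Z \right)} = 2 \sqrt{1 + \left(-6 + 3 \left(-2\right)\right)} = 2 \sqrt{1 - 12} = 2 \sqrt{-11} = 2 i \sqrt{11}$)
$z{\left(S,R \right)} = 17 R + 2 i \sqrt{11}$
$\left(206 - -179\right) + z{\left(0,20 \right)} = \left(206 - -179\right) + \left(17 \cdot 20 + 2 i \sqrt{11}\right) = \left(206 + 179\right) + \left(340 + 2 i \sqrt{11}\right) = 385 + \left(340 + 2 i \sqrt{11}\right) = 725 + 2 i \sqrt{11}$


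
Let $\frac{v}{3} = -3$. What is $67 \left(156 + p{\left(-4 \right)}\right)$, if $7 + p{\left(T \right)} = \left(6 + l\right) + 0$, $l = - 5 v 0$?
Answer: $10385$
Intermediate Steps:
$v = -9$ ($v = 3 \left(-3\right) = -9$)
$l = 0$ ($l = \left(-5\right) \left(-9\right) 0 = 45 \cdot 0 = 0$)
$p{\left(T \right)} = -1$ ($p{\left(T \right)} = -7 + \left(\left(6 + 0\right) + 0\right) = -7 + \left(6 + 0\right) = -7 + 6 = -1$)
$67 \left(156 + p{\left(-4 \right)}\right) = 67 \left(156 - 1\right) = 67 \cdot 155 = 10385$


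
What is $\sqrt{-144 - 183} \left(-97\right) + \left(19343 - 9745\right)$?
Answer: $9598 - 97 i \sqrt{327} \approx 9598.0 - 1754.1 i$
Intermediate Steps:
$\sqrt{-144 - 183} \left(-97\right) + \left(19343 - 9745\right) = \sqrt{-327} \left(-97\right) + 9598 = i \sqrt{327} \left(-97\right) + 9598 = - 97 i \sqrt{327} + 9598 = 9598 - 97 i \sqrt{327}$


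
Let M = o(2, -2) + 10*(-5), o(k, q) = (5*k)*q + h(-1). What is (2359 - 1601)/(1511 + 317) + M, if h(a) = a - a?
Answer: -63601/914 ≈ -69.585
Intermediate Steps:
h(a) = 0
o(k, q) = 5*k*q (o(k, q) = (5*k)*q + 0 = 5*k*q + 0 = 5*k*q)
M = -70 (M = 5*2*(-2) + 10*(-5) = -20 - 50 = -70)
(2359 - 1601)/(1511 + 317) + M = (2359 - 1601)/(1511 + 317) - 70 = 758/1828 - 70 = 758*(1/1828) - 70 = 379/914 - 70 = -63601/914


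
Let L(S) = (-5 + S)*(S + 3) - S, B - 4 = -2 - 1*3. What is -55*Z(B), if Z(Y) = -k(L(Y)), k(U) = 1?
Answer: 55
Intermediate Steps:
B = -1 (B = 4 + (-2 - 1*3) = 4 + (-2 - 3) = 4 - 5 = -1)
L(S) = -S + (-5 + S)*(3 + S) (L(S) = (-5 + S)*(3 + S) - S = -S + (-5 + S)*(3 + S))
Z(Y) = -1 (Z(Y) = -1*1 = -1)
-55*Z(B) = -55*(-1) = 55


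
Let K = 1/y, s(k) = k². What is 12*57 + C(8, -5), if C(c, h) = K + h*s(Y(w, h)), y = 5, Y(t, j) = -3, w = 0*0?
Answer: 3196/5 ≈ 639.20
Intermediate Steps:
w = 0
K = ⅕ (K = 1/5 = 1*(⅕) = ⅕ ≈ 0.20000)
C(c, h) = ⅕ + 9*h (C(c, h) = ⅕ + h*(-3)² = ⅕ + h*9 = ⅕ + 9*h)
12*57 + C(8, -5) = 12*57 + (⅕ + 9*(-5)) = 684 + (⅕ - 45) = 684 - 224/5 = 3196/5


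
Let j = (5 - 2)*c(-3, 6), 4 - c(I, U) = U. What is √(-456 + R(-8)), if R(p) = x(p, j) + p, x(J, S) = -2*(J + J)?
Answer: 12*I*√3 ≈ 20.785*I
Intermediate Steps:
c(I, U) = 4 - U
j = -6 (j = (5 - 2)*(4 - 1*6) = 3*(4 - 6) = 3*(-2) = -6)
x(J, S) = -4*J
R(p) = -3*p (R(p) = -4*p + p = -3*p)
√(-456 + R(-8)) = √(-456 - 3*(-8)) = √(-456 + 24) = √(-432) = 12*I*√3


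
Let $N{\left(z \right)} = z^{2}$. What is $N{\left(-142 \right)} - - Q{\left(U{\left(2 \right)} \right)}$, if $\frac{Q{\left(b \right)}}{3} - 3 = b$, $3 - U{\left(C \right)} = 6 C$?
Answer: $20146$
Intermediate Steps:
$U{\left(C \right)} = 3 - 6 C$
$Q{\left(b \right)} = 9 + 3 b$
$N{\left(-142 \right)} - - Q{\left(U{\left(2 \right)} \right)} = \left(-142\right)^{2} - - (9 + 3 \left(3 - 12\right)) = 20164 - - (9 + 3 \left(3 - 12\right)) = 20164 - - (9 + 3 \left(-9\right)) = 20164 - - (9 - 27) = 20164 - \left(-1\right) \left(-18\right) = 20164 - 18 = 20146$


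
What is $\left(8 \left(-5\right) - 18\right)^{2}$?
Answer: $3364$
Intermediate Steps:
$\left(8 \left(-5\right) - 18\right)^{2} = \left(-40 - 18\right)^{2} = \left(-58\right)^{2} = 3364$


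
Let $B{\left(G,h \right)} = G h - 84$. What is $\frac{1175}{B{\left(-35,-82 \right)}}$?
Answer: $\frac{1175}{2786} \approx 0.42175$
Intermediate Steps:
$B{\left(G,h \right)} = -84 + G h$
$\frac{1175}{B{\left(-35,-82 \right)}} = \frac{1175}{-84 - -2870} = \frac{1175}{-84 + 2870} = \frac{1175}{2786}$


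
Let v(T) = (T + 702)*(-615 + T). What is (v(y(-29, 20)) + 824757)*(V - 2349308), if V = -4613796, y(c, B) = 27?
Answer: -2758120309920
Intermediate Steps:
v(T) = (-615 + T)*(702 + T) (v(T) = (702 + T)*(-615 + T) = (-615 + T)*(702 + T))
(v(y(-29, 20)) + 824757)*(V - 2349308) = ((-431730 + 27**2 + 87*27) + 824757)*(-4613796 - 2349308) = ((-431730 + 729 + 2349) + 824757)*(-6963104) = (-428652 + 824757)*(-6963104) = 396105*(-6963104) = -2758120309920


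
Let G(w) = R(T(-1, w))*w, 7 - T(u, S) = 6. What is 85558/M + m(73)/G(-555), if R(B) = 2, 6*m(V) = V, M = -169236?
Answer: -16171403/31308660 ≈ -0.51652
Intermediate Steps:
T(u, S) = 1 (T(u, S) = 7 - 1*6 = 7 - 6 = 1)
m(V) = V/6
G(w) = 2*w
85558/M + m(73)/G(-555) = 85558/(-169236) + ((⅙)*73)/((2*(-555))) = 85558*(-1/169236) + (73/6)/(-1110) = -42779/84618 + (73/6)*(-1/1110) = -42779/84618 - 73/6660 = -16171403/31308660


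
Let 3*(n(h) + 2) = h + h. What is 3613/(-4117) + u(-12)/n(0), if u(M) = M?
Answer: 21089/4117 ≈ 5.1224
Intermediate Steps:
n(h) = -2 + 2*h/3 (n(h) = -2 + (h + h)/3 = -2 + (2*h)/3 = -2 + 2*h/3)
3613/(-4117) + u(-12)/n(0) = 3613/(-4117) - 12/(-2 + (⅔)*0) = 3613*(-1/4117) - 12/(-2 + 0) = -3613/4117 - 12/(-2) = -3613/4117 - 12*(-½) = -3613/4117 + 6 = 21089/4117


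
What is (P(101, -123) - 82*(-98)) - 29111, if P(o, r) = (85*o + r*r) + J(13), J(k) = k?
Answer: 2652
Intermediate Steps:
P(o, r) = 13 + r**2 + 85*o (P(o, r) = (85*o + r*r) + 13 = (85*o + r**2) + 13 = (r**2 + 85*o) + 13 = 13 + r**2 + 85*o)
(P(101, -123) - 82*(-98)) - 29111 = ((13 + (-123)**2 + 85*101) - 82*(-98)) - 29111 = ((13 + 15129 + 8585) + 8036) - 29111 = (23727 + 8036) - 29111 = 31763 - 29111 = 2652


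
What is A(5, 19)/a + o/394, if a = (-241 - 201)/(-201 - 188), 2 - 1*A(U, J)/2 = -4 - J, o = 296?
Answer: 1948533/43537 ≈ 44.756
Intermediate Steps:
A(U, J) = 12 + 2*J (A(U, J) = 4 - 2*(-4 - J) = 4 + (8 + 2*J) = 12 + 2*J)
a = 442/389 (a = -442/(-389) = -442*(-1/389) = 442/389 ≈ 1.1362)
A(5, 19)/a + o/394 = (12 + 2*19)/(442/389) + 296/394 = (12 + 38)*(389/442) + 296*(1/394) = 50*(389/442) + 148/197 = 9725/221 + 148/197 = 1948533/43537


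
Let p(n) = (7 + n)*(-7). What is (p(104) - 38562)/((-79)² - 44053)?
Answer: 13113/12604 ≈ 1.0404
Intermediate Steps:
p(n) = -49 - 7*n
(p(104) - 38562)/((-79)² - 44053) = ((-49 - 7*104) - 38562)/((-79)² - 44053) = ((-49 - 728) - 38562)/(6241 - 44053) = (-777 - 38562)/(-37812) = -39339*(-1/37812) = 13113/12604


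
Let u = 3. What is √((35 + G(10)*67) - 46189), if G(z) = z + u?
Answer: I*√45283 ≈ 212.8*I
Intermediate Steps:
G(z) = 3 + z (G(z) = z + 3 = 3 + z)
√((35 + G(10)*67) - 46189) = √((35 + (3 + 10)*67) - 46189) = √((35 + 13*67) - 46189) = √((35 + 871) - 46189) = √(906 - 46189) = √(-45283) = I*√45283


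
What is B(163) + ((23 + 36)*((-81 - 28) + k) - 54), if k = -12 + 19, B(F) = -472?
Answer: -6544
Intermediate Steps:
k = 7
B(163) + ((23 + 36)*((-81 - 28) + k) - 54) = -472 + ((23 + 36)*((-81 - 28) + 7) - 54) = -472 + (59*(-109 + 7) - 54) = -472 + (59*(-102) - 54) = -472 + (-6018 - 54) = -472 - 6072 = -6544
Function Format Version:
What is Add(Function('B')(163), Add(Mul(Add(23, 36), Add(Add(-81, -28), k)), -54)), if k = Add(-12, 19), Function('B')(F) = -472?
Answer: -6544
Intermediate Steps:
k = 7
Add(Function('B')(163), Add(Mul(Add(23, 36), Add(Add(-81, -28), k)), -54)) = Add(-472, Add(Mul(Add(23, 36), Add(Add(-81, -28), 7)), -54)) = Add(-472, Add(Mul(59, Add(-109, 7)), -54)) = Add(-472, Add(Mul(59, -102), -54)) = Add(-472, Add(-6018, -54)) = Add(-472, -6072) = -6544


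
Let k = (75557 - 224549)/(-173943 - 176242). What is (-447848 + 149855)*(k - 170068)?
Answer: 17747006963428884/350185 ≈ 5.0679e+10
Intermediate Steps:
k = 148992/350185 (k = -148992/(-350185) = -148992*(-1/350185) = 148992/350185 ≈ 0.42547)
(-447848 + 149855)*(k - 170068) = (-447848 + 149855)*(148992/350185 - 170068) = -297993*(-59555113588/350185) = 17747006963428884/350185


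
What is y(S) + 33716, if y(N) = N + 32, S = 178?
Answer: 33926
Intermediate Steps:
y(N) = 32 + N
y(S) + 33716 = (32 + 178) + 33716 = 210 + 33716 = 33926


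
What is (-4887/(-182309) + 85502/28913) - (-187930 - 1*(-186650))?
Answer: 6762737231709/5271100117 ≈ 1283.0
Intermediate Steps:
(-4887/(-182309) + 85502/28913) - (-187930 - 1*(-186650)) = (-4887*(-1/182309) + 85502*(1/28913)) - (-187930 + 186650) = (4887/182309 + 85502/28913) - 1*(-1280) = 15729081949/5271100117 + 1280 = 6762737231709/5271100117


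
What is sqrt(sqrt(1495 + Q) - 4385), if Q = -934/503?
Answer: sqrt(-1109444465 + 503*sqrt(377778653))/503 ≈ 65.927*I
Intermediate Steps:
Q = -934/503 (Q = -934*1/503 = -934/503 ≈ -1.8569)
sqrt(sqrt(1495 + Q) - 4385) = sqrt(sqrt(1495 - 934/503) - 4385) = sqrt(sqrt(751051/503) - 4385) = sqrt(sqrt(377778653)/503 - 4385) = sqrt(-4385 + sqrt(377778653)/503)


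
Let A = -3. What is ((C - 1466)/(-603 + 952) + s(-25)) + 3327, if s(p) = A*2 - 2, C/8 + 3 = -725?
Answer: 1151041/349 ≈ 3298.1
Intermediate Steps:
C = -5824 (C = -24 + 8*(-725) = -24 - 5800 = -5824)
s(p) = -8 (s(p) = -3*2 - 2 = -6 - 2 = -8)
((C - 1466)/(-603 + 952) + s(-25)) + 3327 = ((-5824 - 1466)/(-603 + 952) - 8) + 3327 = (-7290/349 - 8) + 3327 = -10082/349 + 3327 = 1151041/349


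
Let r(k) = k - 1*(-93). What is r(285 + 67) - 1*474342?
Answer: -473897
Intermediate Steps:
r(k) = 93 + k (r(k) = k + 93 = 93 + k)
r(285 + 67) - 1*474342 = (93 + (285 + 67)) - 1*474342 = (93 + 352) - 474342 = 445 - 474342 = -473897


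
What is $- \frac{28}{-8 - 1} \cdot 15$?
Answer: $\frac{140}{3} \approx 46.667$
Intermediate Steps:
$- \frac{28}{-8 - 1} \cdot 15 = - \frac{28}{-9} \cdot 15 = \left(-28\right) \left(- \frac{1}{9}\right) 15 = \frac{28}{9} \cdot 15 = \frac{140}{3}$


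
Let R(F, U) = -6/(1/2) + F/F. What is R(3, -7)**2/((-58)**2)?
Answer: 121/3364 ≈ 0.035969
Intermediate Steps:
R(F, U) = -11 (R(F, U) = -6/1/2 + 1 = -6*2 + 1 = -12 + 1 = -11)
R(3, -7)**2/((-58)**2) = (-11)**2/((-58)**2) = 121/3364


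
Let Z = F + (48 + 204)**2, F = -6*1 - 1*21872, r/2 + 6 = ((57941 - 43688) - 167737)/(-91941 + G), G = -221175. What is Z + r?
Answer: 3257579048/78279 ≈ 41615.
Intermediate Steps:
r = -862606/78279 (r = -12 + 2*(((57941 - 43688) - 167737)/(-91941 - 221175)) = -12 + 2*((14253 - 167737)/(-313116)) = -12 + 2*(-153484*(-1/313116)) = -12 + 2*(38371/78279) = -12 + 76742/78279 = -862606/78279 ≈ -11.020)
F = -21878 (F = -6 - 21872 = -21878)
Z = 41626 (Z = -21878 + (48 + 204)**2 = -21878 + 252**2 = -21878 + 63504 = 41626)
Z + r = 41626 - 862606/78279 = 3257579048/78279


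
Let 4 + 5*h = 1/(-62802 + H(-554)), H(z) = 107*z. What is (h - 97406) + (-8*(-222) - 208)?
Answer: -58500003521/610400 ≈ -95839.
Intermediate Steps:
h = -488321/610400 (h = -4/5 + 1/(5*(-62802 + 107*(-554))) = -4/5 + 1/(5*(-62802 - 59278)) = -4/5 + (1/5)/(-122080) = -4/5 + (1/5)*(-1/122080) = -4/5 - 1/610400 = -488321/610400 ≈ -0.80000)
(h - 97406) + (-8*(-222) - 208) = (-488321/610400 - 97406) + (-8*(-222) - 208) = -59457110721/610400 + (1776 - 208) = -59457110721/610400 + 1568 = -58500003521/610400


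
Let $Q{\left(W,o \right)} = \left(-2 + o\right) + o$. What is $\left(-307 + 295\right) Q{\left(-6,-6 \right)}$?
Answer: $168$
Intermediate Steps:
$Q{\left(W,o \right)} = -2 + 2 o$
$\left(-307 + 295\right) Q{\left(-6,-6 \right)} = \left(-307 + 295\right) \left(-2 + 2 \left(-6\right)\right) = - 12 \left(-2 - 12\right) = \left(-12\right) \left(-14\right) = 168$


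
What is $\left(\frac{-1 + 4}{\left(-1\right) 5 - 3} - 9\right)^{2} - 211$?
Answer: $- \frac{7879}{64} \approx -123.11$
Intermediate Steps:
$\left(\frac{-1 + 4}{\left(-1\right) 5 - 3} - 9\right)^{2} - 211 = \left(\frac{3}{-5 - 3} - 9\right)^{2} - 211 = \left(\frac{3}{-8} - 9\right)^{2} - 211 = \left(3 \left(- \frac{1}{8}\right) - 9\right)^{2} - 211 = \left(- \frac{3}{8} - 9\right)^{2} - 211 = \left(- \frac{75}{8}\right)^{2} - 211 = \frac{5625}{64} - 211 = - \frac{7879}{64}$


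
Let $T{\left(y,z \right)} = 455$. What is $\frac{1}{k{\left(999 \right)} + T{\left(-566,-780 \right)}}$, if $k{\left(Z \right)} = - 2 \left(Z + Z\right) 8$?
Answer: $- \frac{1}{31513} \approx -3.1733 \cdot 10^{-5}$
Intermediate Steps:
$k{\left(Z \right)} = - 32 Z$ ($k{\left(Z \right)} = - 2 \cdot 2 Z 8 = - 4 Z 8 = - 32 Z$)
$\frac{1}{k{\left(999 \right)} + T{\left(-566,-780 \right)}} = \frac{1}{\left(-32\right) 999 + 455} = \frac{1}{-31968 + 455} = \frac{1}{-31513} = - \frac{1}{31513}$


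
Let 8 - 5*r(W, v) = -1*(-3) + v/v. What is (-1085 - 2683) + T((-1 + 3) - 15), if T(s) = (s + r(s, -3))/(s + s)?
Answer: -489779/130 ≈ -3767.5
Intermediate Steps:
r(W, v) = ⅘ (r(W, v) = 8/5 - (-1*(-3) + v/v)/5 = 8/5 - (3 + 1)/5 = 8/5 - ⅕*4 = 8/5 - ⅘ = ⅘)
T(s) = (⅘ + s)/(2*s) (T(s) = (s + ⅘)/(s + s) = (⅘ + s)/((2*s)) = (⅘ + s)*(1/(2*s)) = (⅘ + s)/(2*s))
(-1085 - 2683) + T((-1 + 3) - 15) = (-1085 - 2683) + (4 + 5*((-1 + 3) - 15))/(10*((-1 + 3) - 15)) = -3768 + (4 + 5*(2 - 15))/(10*(2 - 15)) = -3768 + (⅒)*(4 + 5*(-13))/(-13) = -3768 + (⅒)*(-1/13)*(4 - 65) = -3768 + (⅒)*(-1/13)*(-61) = -3768 + 61/130 = -489779/130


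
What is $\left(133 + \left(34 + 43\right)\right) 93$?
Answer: $19530$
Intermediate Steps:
$\left(133 + \left(34 + 43\right)\right) 93 = \left(133 + 77\right) 93 = 210 \cdot 93 = 19530$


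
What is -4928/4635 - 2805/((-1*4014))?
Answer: -753313/2067210 ≈ -0.36441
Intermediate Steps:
-4928/4635 - 2805/((-1*4014)) = -4928*1/4635 - 2805/(-4014) = -4928/4635 - 2805*(-1/4014) = -4928/4635 + 935/1338 = -753313/2067210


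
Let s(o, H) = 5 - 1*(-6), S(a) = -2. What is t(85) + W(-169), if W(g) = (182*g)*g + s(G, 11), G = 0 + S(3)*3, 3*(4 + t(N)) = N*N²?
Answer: 16208452/3 ≈ 5.4028e+6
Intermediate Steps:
t(N) = -4 + N³/3 (t(N) = -4 + (N*N²)/3 = -4 + N³/3)
G = -6 (G = 0 - 2*3 = 0 - 6 = -6)
s(o, H) = 11 (s(o, H) = 5 + 6 = 11)
W(g) = 11 + 182*g² (W(g) = (182*g)*g + 11 = 182*g² + 11 = 11 + 182*g²)
t(85) + W(-169) = (-4 + (⅓)*85³) + (11 + 182*(-169)²) = (-4 + (⅓)*614125) + (11 + 182*28561) = (-4 + 614125/3) + (11 + 5198102) = 614113/3 + 5198113 = 16208452/3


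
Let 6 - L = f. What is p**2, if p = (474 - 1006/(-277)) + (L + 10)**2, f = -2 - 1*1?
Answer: 53963754601/76729 ≈ 7.0330e+5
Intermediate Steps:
f = -3 (f = -2 - 1 = -3)
L = 9 (L = 6 - 1*(-3) = 6 + 3 = 9)
p = 232301/277 (p = (474 - 1006/(-277)) + (9 + 10)**2 = (474 - 1006*(-1/277)) + 19**2 = (474 + 1006/277) + 361 = 132304/277 + 361 = 232301/277 ≈ 838.63)
p**2 = (232301/277)**2 = 53963754601/76729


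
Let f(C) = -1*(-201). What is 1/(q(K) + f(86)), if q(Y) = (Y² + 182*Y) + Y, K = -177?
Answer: -1/861 ≈ -0.0011614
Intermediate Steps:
f(C) = 201
q(Y) = Y² + 183*Y
1/(q(K) + f(86)) = 1/(-177*(183 - 177) + 201) = 1/(-177*6 + 201) = 1/(-1062 + 201) = 1/(-861) = -1/861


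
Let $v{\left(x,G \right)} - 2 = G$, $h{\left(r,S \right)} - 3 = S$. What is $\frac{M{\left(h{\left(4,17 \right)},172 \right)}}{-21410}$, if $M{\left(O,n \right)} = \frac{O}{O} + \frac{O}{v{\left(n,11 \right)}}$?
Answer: $- \frac{33}{278330} \approx -0.00011856$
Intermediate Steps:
$h{\left(r,S \right)} = 3 + S$
$v{\left(x,G \right)} = 2 + G$
$M{\left(O,n \right)} = 1 + \frac{O}{13}$ ($M{\left(O,n \right)} = \frac{O}{O} + \frac{O}{2 + 11} = 1 + \frac{O}{13}$)
$\frac{M{\left(h{\left(4,17 \right)},172 \right)}}{-21410} = \frac{1 + \frac{3 + 17}{13}}{-21410} = \left(1 + \frac{1}{13} \cdot 20\right) \left(- \frac{1}{21410}\right) = \left(1 + \frac{20}{13}\right) \left(- \frac{1}{21410}\right) = \frac{33}{13} \left(- \frac{1}{21410}\right) = - \frac{33}{278330}$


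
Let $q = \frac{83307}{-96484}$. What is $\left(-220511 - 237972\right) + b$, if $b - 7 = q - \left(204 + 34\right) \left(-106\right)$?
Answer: $- \frac{41801583339}{96484} \approx -4.3325 \cdot 10^{5}$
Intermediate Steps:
$q = - \frac{83307}{96484}$ ($q = 83307 \left(- \frac{1}{96484}\right) = - \frac{83307}{96484} \approx -0.86343$)
$b = \frac{2434690433}{96484}$ ($b = 7 - \left(\frac{83307}{96484} + \left(204 + 34\right) \left(-106\right)\right) = 7 - \left(\frac{83307}{96484} + 238 \left(-106\right)\right) = 7 - - \frac{2434015045}{96484} = 7 + \left(- \frac{83307}{96484} + 25228\right) = 7 + \frac{2434015045}{96484} = \frac{2434690433}{96484} \approx 25234.0$)
$\left(-220511 - 237972\right) + b = \left(-220511 - 237972\right) + \frac{2434690433}{96484} = -458483 + \frac{2434690433}{96484} = - \frac{41801583339}{96484}$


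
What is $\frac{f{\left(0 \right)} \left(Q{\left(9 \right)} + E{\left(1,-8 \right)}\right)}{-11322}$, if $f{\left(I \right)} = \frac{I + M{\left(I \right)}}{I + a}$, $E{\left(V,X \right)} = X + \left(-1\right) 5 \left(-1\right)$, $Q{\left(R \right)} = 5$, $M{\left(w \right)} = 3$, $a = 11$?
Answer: $- \frac{1}{20757} \approx -4.8177 \cdot 10^{-5}$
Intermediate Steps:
$E{\left(V,X \right)} = 5 + X$ ($E{\left(V,X \right)} = X - -5 = X + 5 = 5 + X$)
$f{\left(I \right)} = \frac{3 + I}{11 + I}$ ($f{\left(I \right)} = \frac{I + 3}{I + 11} = \frac{3 + I}{11 + I}$)
$\frac{f{\left(0 \right)} \left(Q{\left(9 \right)} + E{\left(1,-8 \right)}\right)}{-11322} = \frac{\frac{3 + 0}{11 + 0} \left(5 + \left(5 - 8\right)\right)}{-11322} = \frac{1}{11} \cdot 3 \left(5 - 3\right) \left(- \frac{1}{11322}\right) = \frac{1}{11} \cdot 3 \cdot 2 \left(- \frac{1}{11322}\right) = \frac{3}{11} \cdot 2 \left(- \frac{1}{11322}\right) = \frac{6}{11} \left(- \frac{1}{11322}\right) = - \frac{1}{20757}$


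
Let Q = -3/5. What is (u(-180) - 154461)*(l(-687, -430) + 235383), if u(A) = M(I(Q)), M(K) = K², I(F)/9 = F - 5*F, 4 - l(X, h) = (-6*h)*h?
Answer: -5177243024607/25 ≈ -2.0709e+11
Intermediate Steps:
l(X, h) = 4 + 6*h² (l(X, h) = 4 - (-6*h)*h = 4 - (-6)*h² = 4 + 6*h²)
Q = -⅗ (Q = -3*⅕ = -⅗ ≈ -0.60000)
I(F) = -36*F (I(F) = 9*(F - 5*F) = 9*(-4*F) = -36*F)
u(A) = 11664/25 (u(A) = (-36*(-⅗))² = (108/5)² = 11664/25)
(u(-180) - 154461)*(l(-687, -430) + 235383) = (11664/25 - 154461)*((4 + 6*(-430)²) + 235383) = -3849861*((4 + 6*184900) + 235383)/25 = -3849861*((4 + 1109400) + 235383)/25 = -3849861*(1109404 + 235383)/25 = -3849861/25*1344787 = -5177243024607/25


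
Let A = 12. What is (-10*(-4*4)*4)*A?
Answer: 7680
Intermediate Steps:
(-10*(-4*4)*4)*A = -10*(-4*4)*4*12 = -(-160)*4*12 = -10*(-64)*12 = 640*12 = 7680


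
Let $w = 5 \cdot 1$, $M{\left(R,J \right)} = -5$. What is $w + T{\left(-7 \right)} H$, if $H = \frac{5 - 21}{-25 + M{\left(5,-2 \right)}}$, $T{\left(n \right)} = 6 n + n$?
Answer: $- \frac{317}{15} \approx -21.133$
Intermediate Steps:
$T{\left(n \right)} = 7 n$
$w = 5$
$H = \frac{8}{15}$ ($H = \frac{5 - 21}{-25 - 5} = - \frac{16}{-30} = \left(-16\right) \left(- \frac{1}{30}\right) = \frac{8}{15} \approx 0.53333$)
$w + T{\left(-7 \right)} H = 5 + 7 \left(-7\right) \frac{8}{15} = 5 - \frac{392}{15} = - \frac{317}{15}$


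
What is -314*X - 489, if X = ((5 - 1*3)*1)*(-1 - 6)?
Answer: 3907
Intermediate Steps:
X = -14 (X = ((5 - 3)*1)*(-7) = (2*1)*(-7) = 2*(-7) = -14)
-314*X - 489 = -314*(-14) - 489 = 4396 - 489 = 3907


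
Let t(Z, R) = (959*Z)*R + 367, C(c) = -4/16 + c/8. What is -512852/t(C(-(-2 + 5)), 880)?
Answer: 512852/527083 ≈ 0.97300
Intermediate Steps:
C(c) = -¼ + c/8 (C(c) = -4*1/16 + c*(⅛) = -¼ + c/8)
t(Z, R) = 367 + 959*R*Z (t(Z, R) = 959*R*Z + 367 = 367 + 959*R*Z)
-512852/t(C(-(-2 + 5)), 880) = -512852/(367 + 959*880*(-¼ + (-(-2 + 5))/8)) = -512852/(367 + 959*880*(-¼ + (-1*3)/8)) = -512852/(367 + 959*880*(-¼ + (⅛)*(-3))) = -512852/(367 + 959*880*(-¼ - 3/8)) = -512852/(367 + 959*880*(-5/8)) = -512852/(367 - 527450) = -512852/(-527083) = -512852*(-1/527083) = 512852/527083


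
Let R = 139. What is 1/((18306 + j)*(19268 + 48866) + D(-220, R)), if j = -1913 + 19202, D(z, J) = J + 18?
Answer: 1/2425229887 ≈ 4.1233e-10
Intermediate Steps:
D(z, J) = 18 + J
j = 17289
1/((18306 + j)*(19268 + 48866) + D(-220, R)) = 1/((18306 + 17289)*(19268 + 48866) + (18 + 139)) = 1/(35595*68134 + 157) = 1/(2425229730 + 157) = 1/2425229887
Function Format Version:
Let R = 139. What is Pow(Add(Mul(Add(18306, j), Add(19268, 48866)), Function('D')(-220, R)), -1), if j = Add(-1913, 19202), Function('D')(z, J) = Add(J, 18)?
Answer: Rational(1, 2425229887) ≈ 4.1233e-10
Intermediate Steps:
Function('D')(z, J) = Add(18, J)
j = 17289
Pow(Add(Mul(Add(18306, j), Add(19268, 48866)), Function('D')(-220, R)), -1) = Pow(Add(Mul(Add(18306, 17289), Add(19268, 48866)), Add(18, 139)), -1) = Pow(Add(Mul(35595, 68134), 157), -1) = Pow(Add(2425229730, 157), -1) = Pow(2425229887, -1) = Rational(1, 2425229887)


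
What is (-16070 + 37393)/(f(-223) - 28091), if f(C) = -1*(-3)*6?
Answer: -21323/28073 ≈ -0.75956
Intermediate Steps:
f(C) = 18 (f(C) = 3*6 = 18)
(-16070 + 37393)/(f(-223) - 28091) = (-16070 + 37393)/(18 - 28091) = 21323/(-28073) = 21323*(-1/28073) = -21323/28073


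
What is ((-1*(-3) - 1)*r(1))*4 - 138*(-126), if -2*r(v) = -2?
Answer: 17396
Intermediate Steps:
r(v) = 1 (r(v) = -½*(-2) = 1)
((-1*(-3) - 1)*r(1))*4 - 138*(-126) = ((-1*(-3) - 1)*1)*4 - 138*(-126) = ((3 - 1)*1)*4 + 17388 = (2*1)*4 + 17388 = 2*4 + 17388 = 8 + 17388 = 17396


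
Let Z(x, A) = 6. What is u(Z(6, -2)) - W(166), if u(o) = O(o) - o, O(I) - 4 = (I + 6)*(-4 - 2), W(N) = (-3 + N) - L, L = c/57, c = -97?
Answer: -13606/57 ≈ -238.70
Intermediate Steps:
L = -97/57 ≈ -1.7018
W(N) = -74/57 + N (W(N) = (-3 + N) - 1*(-97/57) = (-3 + N) + 97/57 = -74/57 + N)
O(I) = -32 - 6*I (O(I) = 4 + (I + 6)*(-4 - 2) = 4 + (6 + I)*(-6) = 4 + (-36 - 6*I) = -32 - 6*I)
u(o) = -32 - 7*o (u(o) = (-32 - 6*o) - o = -32 - 7*o)
u(Z(6, -2)) - W(166) = (-32 - 7*6) - (-74/57 + 166) = (-32 - 42) - 1*9388/57 = -74 - 9388/57 = -13606/57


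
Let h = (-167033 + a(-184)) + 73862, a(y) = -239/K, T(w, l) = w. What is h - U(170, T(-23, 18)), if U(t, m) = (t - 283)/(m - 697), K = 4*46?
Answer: -1542935869/16560 ≈ -93173.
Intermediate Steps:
K = 184
a(y) = -239/184
U(t, m) = (-283 + t)/(-697 + m)
h = -17143703/184 (h = (-167033 - 239/184) + 73862 = -30734311/184 + 73862 = -17143703/184 ≈ -93172.)
h - U(170, T(-23, 18)) = -17143703/184 - (-283 + 170)/(-697 - 23) = -17143703/184 - (-113)/(-720) = -17143703/184 - (-1)*(-113)/720 = -17143703/184 - 1*113/720 = -17143703/184 - 113/720 = -1542935869/16560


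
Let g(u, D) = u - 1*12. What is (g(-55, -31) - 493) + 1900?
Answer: 1340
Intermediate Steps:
g(u, D) = -12 + u (g(u, D) = u - 12 = -12 + u)
(g(-55, -31) - 493) + 1900 = ((-12 - 55) - 493) + 1900 = (-67 - 493) + 1900 = -560 + 1900 = 1340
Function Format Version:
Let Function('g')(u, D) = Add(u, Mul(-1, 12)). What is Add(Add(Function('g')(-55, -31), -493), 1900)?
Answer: 1340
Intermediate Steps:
Function('g')(u, D) = Add(-12, u) (Function('g')(u, D) = Add(u, -12) = Add(-12, u))
Add(Add(Function('g')(-55, -31), -493), 1900) = Add(Add(Add(-12, -55), -493), 1900) = Add(Add(-67, -493), 1900) = Add(-560, 1900) = 1340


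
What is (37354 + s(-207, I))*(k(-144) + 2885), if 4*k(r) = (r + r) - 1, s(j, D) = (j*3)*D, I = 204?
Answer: -502525915/2 ≈ -2.5126e+8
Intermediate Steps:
s(j, D) = 3*D*j (s(j, D) = (3*j)*D = 3*D*j)
k(r) = -¼ + r/2 (k(r) = ((r + r) - 1)/4 = (2*r - 1)/4 = (-1 + 2*r)/4 = -¼ + r/2)
(37354 + s(-207, I))*(k(-144) + 2885) = (37354 + 3*204*(-207))*((-¼ + (½)*(-144)) + 2885) = (37354 - 126684)*((-¼ - 72) + 2885) = -89330*(-289/4 + 2885) = -89330*11251/4 = -502525915/2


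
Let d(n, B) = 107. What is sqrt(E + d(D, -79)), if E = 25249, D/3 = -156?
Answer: 2*sqrt(6339) ≈ 159.24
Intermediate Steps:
D = -468 (D = 3*(-156) = -468)
sqrt(E + d(D, -79)) = sqrt(25249 + 107) = sqrt(25356) = 2*sqrt(6339)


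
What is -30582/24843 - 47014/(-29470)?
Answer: 6350411/17431505 ≈ 0.36431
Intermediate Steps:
-30582/24843 - 47014/(-29470) = -30582*1/24843 - 47014*(-1/29470) = -10194/8281 + 23507/14735 = 6350411/17431505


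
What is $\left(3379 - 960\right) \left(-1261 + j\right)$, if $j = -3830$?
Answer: $-12315129$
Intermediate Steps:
$\left(3379 - 960\right) \left(-1261 + j\right) = \left(3379 - 960\right) \left(-1261 - 3830\right) = 2419 \left(-5091\right) = -12315129$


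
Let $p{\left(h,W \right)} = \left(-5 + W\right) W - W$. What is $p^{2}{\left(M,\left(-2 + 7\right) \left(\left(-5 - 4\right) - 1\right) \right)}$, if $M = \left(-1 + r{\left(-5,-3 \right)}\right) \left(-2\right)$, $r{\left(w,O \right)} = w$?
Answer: $7840000$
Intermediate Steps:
$M = 12$ ($M = \left(-1 - 5\right) \left(-2\right) = \left(-6\right) \left(-2\right) = 12$)
$p{\left(h,W \right)} = - W + W \left(-5 + W\right)$ ($p{\left(h,W \right)} = W \left(-5 + W\right) - W = - W + W \left(-5 + W\right)$)
$p^{2}{\left(M,\left(-2 + 7\right) \left(\left(-5 - 4\right) - 1\right) \right)} = \left(\left(-2 + 7\right) \left(\left(-5 - 4\right) - 1\right) \left(-6 + \left(-2 + 7\right) \left(\left(-5 - 4\right) - 1\right)\right)\right)^{2} = \left(5 \left(\left(-5 - 4\right) - 1\right) \left(-6 + 5 \left(\left(-5 - 4\right) - 1\right)\right)\right)^{2} = \left(5 \left(-9 - 1\right) \left(-6 + 5 \left(-9 - 1\right)\right)\right)^{2} = \left(5 \left(-10\right) \left(-6 + 5 \left(-10\right)\right)\right)^{2} = \left(- 50 \left(-6 - 50\right)\right)^{2} = \left(\left(-50\right) \left(-56\right)\right)^{2} = 2800^{2} = 7840000$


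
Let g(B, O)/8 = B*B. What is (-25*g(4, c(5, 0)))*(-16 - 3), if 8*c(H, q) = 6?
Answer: 60800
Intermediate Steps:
c(H, q) = 3/4 (c(H, q) = (1/8)*6 = 3/4)
g(B, O) = 8*B**2 (g(B, O) = 8*(B*B) = 8*B**2)
(-25*g(4, c(5, 0)))*(-16 - 3) = (-200*4**2)*(-16 - 3) = -200*16*(-19) = -25*128*(-19) = -3200*(-19) = 60800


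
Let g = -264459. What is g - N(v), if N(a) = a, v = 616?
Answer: -265075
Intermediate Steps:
g - N(v) = -264459 - 1*616 = -264459 - 616 = -265075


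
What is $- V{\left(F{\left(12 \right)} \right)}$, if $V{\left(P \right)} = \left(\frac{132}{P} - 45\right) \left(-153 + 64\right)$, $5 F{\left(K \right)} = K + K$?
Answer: $- \frac{3115}{2} \approx -1557.5$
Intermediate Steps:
$F{\left(K \right)} = \frac{2 K}{5}$ ($F{\left(K \right)} = \frac{K + K}{5} = \frac{2 K}{5}$)
$V{\left(P \right)} = 4005 - \frac{11748}{P}$ ($V{\left(P \right)} = \left(-45 + \frac{132}{P}\right) \left(-89\right) = 4005 - \frac{11748}{P}$)
$- V{\left(F{\left(12 \right)} \right)} = - (4005 - \frac{11748}{\frac{2}{5} \cdot 12}) = - (4005 - \frac{11748}{\frac{24}{5}}) = - (4005 - \frac{4895}{2}) = \left(-1\right) \frac{3115}{2} = - \frac{3115}{2}$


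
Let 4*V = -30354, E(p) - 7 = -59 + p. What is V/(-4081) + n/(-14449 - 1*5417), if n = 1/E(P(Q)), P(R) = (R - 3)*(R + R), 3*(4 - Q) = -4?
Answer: 14476113/7785064 ≈ 1.8595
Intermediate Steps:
Q = 16/3 (Q = 4 - 1/3*(-4) = 4 + 4/3 = 16/3 ≈ 5.3333)
P(R) = 2*R*(-3 + R) (P(R) = (-3 + R)*(2*R) = 2*R*(-3 + R))
E(p) = -52 + p (E(p) = 7 + (-59 + p) = -52 + p)
V = -15177/2 (V = (1/4)*(-30354) = -15177/2 ≈ -7588.5)
n = -9/244 (n = 1/(-52 + 2*(16/3)*(-3 + 16/3)) = 1/(-52 + 2*(16/3)*(7/3)) = 1/(-52 + 224/9) = 1/(-244/9) = -9/244 ≈ -0.036885)
V/(-4081) + n/(-14449 - 1*5417) = -15177/2/(-4081) - 9/(244*(-14449 - 1*5417)) = -15177/2*(-1/4081) - 9/(244*(-14449 - 5417)) = 15177/8162 - 9/244/(-19866) = 15177/8162 - 9/244*(-1/19866) = 15177/8162 + 3/1615768 = 14476113/7785064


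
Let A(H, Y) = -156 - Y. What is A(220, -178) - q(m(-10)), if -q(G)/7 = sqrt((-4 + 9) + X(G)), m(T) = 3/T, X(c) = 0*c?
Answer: 22 + 7*sqrt(5) ≈ 37.652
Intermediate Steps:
X(c) = 0
q(G) = -7*sqrt(5) (q(G) = -7*sqrt((-4 + 9) + 0) = -7*sqrt(5 + 0) = -7*sqrt(5))
A(220, -178) - q(m(-10)) = (-156 - 1*(-178)) - (-7)*sqrt(5) = (-156 + 178) + 7*sqrt(5) = 22 + 7*sqrt(5)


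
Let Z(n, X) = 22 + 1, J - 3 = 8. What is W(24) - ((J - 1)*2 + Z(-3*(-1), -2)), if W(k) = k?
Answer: -19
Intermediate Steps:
J = 11 (J = 3 + 8 = 11)
Z(n, X) = 23
W(24) - ((J - 1)*2 + Z(-3*(-1), -2)) = 24 - ((11 - 1)*2 + 23) = 24 - (10*2 + 23) = 24 - (20 + 23) = 24 - 1*43 = 24 - 43 = -19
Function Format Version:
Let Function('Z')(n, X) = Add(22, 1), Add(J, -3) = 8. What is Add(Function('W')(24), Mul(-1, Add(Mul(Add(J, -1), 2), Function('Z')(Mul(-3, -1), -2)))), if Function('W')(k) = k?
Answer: -19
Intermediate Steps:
J = 11 (J = Add(3, 8) = 11)
Function('Z')(n, X) = 23
Add(Function('W')(24), Mul(-1, Add(Mul(Add(J, -1), 2), Function('Z')(Mul(-3, -1), -2)))) = Add(24, Mul(-1, Add(Mul(Add(11, -1), 2), 23))) = Add(24, Mul(-1, Add(Mul(10, 2), 23))) = Add(24, Mul(-1, Add(20, 23))) = Add(24, Mul(-1, 43)) = Add(24, -43) = -19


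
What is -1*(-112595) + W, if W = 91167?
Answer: 203762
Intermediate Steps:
-1*(-112595) + W = -1*(-112595) + 91167 = 112595 + 91167 = 203762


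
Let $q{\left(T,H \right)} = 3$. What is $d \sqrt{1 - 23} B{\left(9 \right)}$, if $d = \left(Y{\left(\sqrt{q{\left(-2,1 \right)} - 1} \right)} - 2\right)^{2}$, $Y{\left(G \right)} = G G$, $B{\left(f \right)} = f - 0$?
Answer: $0$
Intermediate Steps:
$B{\left(f \right)} = f$ ($B{\left(f \right)} = f + 0 = f$)
$Y{\left(G \right)} = G^{2}$
$d = 0$ ($d = \left(\left(\sqrt{3 - 1}\right)^{2} - 2\right)^{2} = \left(\left(\sqrt{2}\right)^{2} - 2\right)^{2} = \left(2 - 2\right)^{2} = 0^{2} = 0$)
$d \sqrt{1 - 23} B{\left(9 \right)} = 0 \sqrt{1 - 23} \cdot 9 = 0 \sqrt{-22} \cdot 9 = 0 i \sqrt{22} \cdot 9 = 0 \cdot 9 = 0$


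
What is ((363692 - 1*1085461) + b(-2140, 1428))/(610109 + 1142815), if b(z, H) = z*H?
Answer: -3777689/1752924 ≈ -2.1551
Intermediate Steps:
b(z, H) = H*z
((363692 - 1*1085461) + b(-2140, 1428))/(610109 + 1142815) = ((363692 - 1*1085461) + 1428*(-2140))/(610109 + 1142815) = ((363692 - 1085461) - 3055920)/1752924 = (-721769 - 3055920)*(1/1752924) = -3777689*1/1752924 = -3777689/1752924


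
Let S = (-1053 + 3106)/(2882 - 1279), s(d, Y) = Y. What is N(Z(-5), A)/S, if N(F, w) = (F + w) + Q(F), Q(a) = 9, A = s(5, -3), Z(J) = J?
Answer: 1603/2053 ≈ 0.78081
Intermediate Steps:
A = -3
N(F, w) = 9 + F + w (N(F, w) = (F + w) + 9 = 9 + F + w)
S = 2053/1603 ≈ 1.2807
N(Z(-5), A)/S = (9 - 5 - 3)/(2053/1603) = 1*(1603/2053) = 1603/2053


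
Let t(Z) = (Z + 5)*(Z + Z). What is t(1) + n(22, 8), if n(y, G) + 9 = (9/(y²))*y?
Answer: 75/22 ≈ 3.4091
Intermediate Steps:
t(Z) = 2*Z*(5 + Z) (t(Z) = (5 + Z)*(2*Z) = 2*Z*(5 + Z))
n(y, G) = -9 + 9/y (n(y, G) = -9 + (9/(y²))*y = -9 + (9/y²)*y = -9 + 9/y)
t(1) + n(22, 8) = 2*1*(5 + 1) + (-9 + 9/22) = 2*1*6 + (-9 + 9*(1/22)) = 12 + (-9 + 9/22) = 12 - 189/22 = 75/22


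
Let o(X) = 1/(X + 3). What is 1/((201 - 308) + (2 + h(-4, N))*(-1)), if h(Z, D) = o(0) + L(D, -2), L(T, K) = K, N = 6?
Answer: -3/322 ≈ -0.0093168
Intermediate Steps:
o(X) = 1/(3 + X)
h(Z, D) = -5/3 (h(Z, D) = 1/(3 + 0) - 2 = 1/3 - 2 = ⅓ - 2 = -5/3)
1/((201 - 308) + (2 + h(-4, N))*(-1)) = 1/((201 - 308) + (2 - 5/3)*(-1)) = 1/(-107 + (⅓)*(-1)) = 1/(-107 - ⅓) = 1/(-322/3) = -3/322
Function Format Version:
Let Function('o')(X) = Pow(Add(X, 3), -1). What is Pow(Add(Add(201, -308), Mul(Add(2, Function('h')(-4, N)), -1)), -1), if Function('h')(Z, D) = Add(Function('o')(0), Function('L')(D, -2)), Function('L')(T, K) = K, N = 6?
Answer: Rational(-3, 322) ≈ -0.0093168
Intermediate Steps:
Function('o')(X) = Pow(Add(3, X), -1)
Function('h')(Z, D) = Rational(-5, 3) (Function('h')(Z, D) = Add(Pow(Add(3, 0), -1), -2) = Add(Pow(3, -1), -2) = Add(Rational(1, 3), -2) = Rational(-5, 3))
Pow(Add(Add(201, -308), Mul(Add(2, Function('h')(-4, N)), -1)), -1) = Pow(Add(Add(201, -308), Mul(Add(2, Rational(-5, 3)), -1)), -1) = Pow(Add(-107, Mul(Rational(1, 3), -1)), -1) = Pow(Add(-107, Rational(-1, 3)), -1) = Pow(Rational(-322, 3), -1) = Rational(-3, 322)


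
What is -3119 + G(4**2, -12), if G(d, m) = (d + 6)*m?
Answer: -3383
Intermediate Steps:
G(d, m) = m*(6 + d) (G(d, m) = (6 + d)*m = m*(6 + d))
-3119 + G(4**2, -12) = -3119 - 12*(6 + 4**2) = -3119 - 12*(6 + 16) = -3119 - 12*22 = -3119 - 264 = -3383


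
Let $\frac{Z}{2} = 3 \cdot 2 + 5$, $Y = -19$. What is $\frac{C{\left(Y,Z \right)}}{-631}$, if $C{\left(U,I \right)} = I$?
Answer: $- \frac{22}{631} \approx -0.034865$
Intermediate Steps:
$Z = 22$ ($Z = 2 \left(3 \cdot 2 + 5\right) = 2 \left(6 + 5\right) = 2 \cdot 11 = 22$)
$\frac{C{\left(Y,Z \right)}}{-631} = \frac{22}{-631} = 22 \left(- \frac{1}{631}\right) = - \frac{22}{631}$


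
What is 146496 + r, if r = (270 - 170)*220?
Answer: 168496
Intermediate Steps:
r = 22000 (r = 100*220 = 22000)
146496 + r = 146496 + 22000 = 168496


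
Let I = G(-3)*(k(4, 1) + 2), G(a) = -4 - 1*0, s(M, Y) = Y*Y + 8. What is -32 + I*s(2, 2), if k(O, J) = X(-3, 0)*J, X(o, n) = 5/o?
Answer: -48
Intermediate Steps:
s(M, Y) = 8 + Y**2 (s(M, Y) = Y**2 + 8 = 8 + Y**2)
G(a) = -4 (G(a) = -4 + 0 = -4)
k(O, J) = -5*J/3 (k(O, J) = (5/(-3))*J = (5*(-1/3))*J = -5*J/3)
I = -4/3 (I = -4*(-5/3*1 + 2) = -4*(-5/3 + 2) = -4*1/3 = -4/3 ≈ -1.3333)
-32 + I*s(2, 2) = -32 - 4*(8 + 2**2)/3 = -32 - 4*(8 + 4)/3 = -32 - 4/3*12 = -32 - 16 = -48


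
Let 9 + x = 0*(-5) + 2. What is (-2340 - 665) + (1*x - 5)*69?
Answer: -3833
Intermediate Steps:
x = -7 (x = -9 + (0*(-5) + 2) = -9 + (0 + 2) = -9 + 2 = -7)
(-2340 - 665) + (1*x - 5)*69 = (-2340 - 665) + (1*(-7) - 5)*69 = -3005 + (-7 - 5)*69 = -3005 - 12*69 = -3005 - 828 = -3833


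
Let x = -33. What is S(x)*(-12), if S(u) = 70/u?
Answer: 280/11 ≈ 25.455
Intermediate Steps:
S(x)*(-12) = (70/(-33))*(-12) = (70*(-1/33))*(-12) = -70/33*(-12) = 280/11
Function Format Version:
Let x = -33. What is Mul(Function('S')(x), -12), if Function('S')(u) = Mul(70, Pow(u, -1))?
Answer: Rational(280, 11) ≈ 25.455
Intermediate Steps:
Mul(Function('S')(x), -12) = Mul(Mul(70, Pow(-33, -1)), -12) = Mul(Mul(70, Rational(-1, 33)), -12) = Mul(Rational(-70, 33), -12) = Rational(280, 11)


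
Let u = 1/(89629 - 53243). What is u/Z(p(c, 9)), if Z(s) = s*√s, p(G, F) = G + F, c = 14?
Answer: √23/19248194 ≈ 2.4916e-7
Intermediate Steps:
p(G, F) = F + G
Z(s) = s^(3/2)
u = 1/36386 ≈ 2.7483e-5
u/Z(p(c, 9)) = 1/(36386*((9 + 14)^(3/2))) = 1/(36386*(23^(3/2))) = 1/(36386*((23*√23))) = (√23/529)/36386 = √23/19248194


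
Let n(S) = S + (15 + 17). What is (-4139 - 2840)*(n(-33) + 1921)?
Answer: -13399680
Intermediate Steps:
n(S) = 32 + S (n(S) = S + 32 = 32 + S)
(-4139 - 2840)*(n(-33) + 1921) = (-4139 - 2840)*((32 - 33) + 1921) = -6979*(-1 + 1921) = -6979*1920 = -13399680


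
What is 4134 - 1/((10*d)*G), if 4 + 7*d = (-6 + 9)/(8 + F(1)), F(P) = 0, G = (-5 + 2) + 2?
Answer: 599402/145 ≈ 4133.8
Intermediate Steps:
G = -1 (G = -3 + 2 = -1)
d = -29/56 (d = -4/7 + ((-6 + 9)/(8 + 0))/7 = -4/7 + (3/8)/7 = -4/7 + (3*(1/8))/7 = -4/7 + (1/7)*(3/8) = -4/7 + 3/56 = -29/56 ≈ -0.51786)
4134 - 1/((10*d)*G) = 4134 - 1/((10*(-29/56))*(-1)) = 4134 - 1/((-145/28*(-1))) = 4134 - 1/145/28 = 4134 - 1*28/145 = 4134 - 28/145 = 599402/145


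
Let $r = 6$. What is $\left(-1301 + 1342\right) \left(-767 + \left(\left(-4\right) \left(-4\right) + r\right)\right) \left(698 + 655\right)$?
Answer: $-41327385$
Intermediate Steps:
$\left(-1301 + 1342\right) \left(-767 + \left(\left(-4\right) \left(-4\right) + r\right)\right) \left(698 + 655\right) = \left(-1301 + 1342\right) \left(-767 + \left(\left(-4\right) \left(-4\right) + 6\right)\right) \left(698 + 655\right) = 41 \left(-767 + \left(16 + 6\right)\right) 1353 = 41 \left(-767 + 22\right) 1353 = 41 \left(\left(-745\right) 1353\right) = 41 \left(-1007985\right) = -41327385$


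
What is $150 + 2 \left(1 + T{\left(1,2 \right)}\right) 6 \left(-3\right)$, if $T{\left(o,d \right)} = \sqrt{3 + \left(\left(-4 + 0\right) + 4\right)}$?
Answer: $114 - 36 \sqrt{3} \approx 51.646$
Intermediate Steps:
$T{\left(o,d \right)} = \sqrt{3}$ ($T{\left(o,d \right)} = \sqrt{3 + \left(-4 + 4\right)} = \sqrt{3 + 0} = \sqrt{3}$)
$150 + 2 \left(1 + T{\left(1,2 \right)}\right) 6 \left(-3\right) = 150 + 2 \left(1 + \sqrt{3}\right) 6 \left(-3\right) = 150 + 2 \left(6 + 6 \sqrt{3}\right) \left(-3\right) = 150 + \left(12 + 12 \sqrt{3}\right) \left(-3\right) = 150 - \left(36 + 36 \sqrt{3}\right) = 114 - 36 \sqrt{3}$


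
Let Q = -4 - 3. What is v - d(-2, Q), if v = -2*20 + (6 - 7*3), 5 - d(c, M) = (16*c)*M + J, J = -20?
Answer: 144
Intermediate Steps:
Q = -7
d(c, M) = 25 - 16*M*c (d(c, M) = 5 - ((16*c)*M - 20) = 5 - (16*M*c - 20) = 5 - (-20 + 16*M*c) = 5 + (20 - 16*M*c) = 25 - 16*M*c)
v = -55 (v = -40 + (6 - 21) = -40 - 15 = -55)
v - d(-2, Q) = -55 - (25 - 16*(-7)*(-2)) = -55 - (25 - 224) = -55 - 1*(-199) = -55 + 199 = 144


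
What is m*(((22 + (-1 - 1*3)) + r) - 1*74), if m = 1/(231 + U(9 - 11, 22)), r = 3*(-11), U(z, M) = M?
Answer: -89/253 ≈ -0.35178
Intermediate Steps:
r = -33
m = 1/253 (m = 1/(231 + 22) = 1/253 ≈ 0.0039526)
m*(((22 + (-1 - 1*3)) + r) - 1*74) = (((22 + (-1 - 1*3)) - 33) - 1*74)/253 = (((22 + (-1 - 3)) - 33) - 74)/253 = (((22 - 4) - 33) - 74)/253 = ((18 - 33) - 74)/253 = (-15 - 74)/253 = (1/253)*(-89) = -89/253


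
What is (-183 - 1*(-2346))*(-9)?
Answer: -19467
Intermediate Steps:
(-183 - 1*(-2346))*(-9) = (-183 + 2346)*(-9) = 2163*(-9) = -19467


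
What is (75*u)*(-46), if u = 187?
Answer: -645150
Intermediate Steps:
(75*u)*(-46) = (75*187)*(-46) = 14025*(-46) = -645150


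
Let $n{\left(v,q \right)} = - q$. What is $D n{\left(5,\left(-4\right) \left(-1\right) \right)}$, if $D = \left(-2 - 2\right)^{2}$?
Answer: $-64$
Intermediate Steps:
$D = 16$ ($D = \left(-4\right)^{2} = 16$)
$D n{\left(5,\left(-4\right) \left(-1\right) \right)} = 16 \left(- \left(-4\right) \left(-1\right)\right) = 16 \left(\left(-1\right) 4\right) = 16 \left(-4\right) = -64$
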